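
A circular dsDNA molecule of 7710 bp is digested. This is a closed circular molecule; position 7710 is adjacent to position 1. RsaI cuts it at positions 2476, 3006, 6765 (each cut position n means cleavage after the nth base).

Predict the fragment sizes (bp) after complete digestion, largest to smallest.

3759, 3421, 530 bp

Circular molecule, 3 cuts → 3 fragments:
  3006 − 2476 = 530 bp
  6765 − 3006 = 3759 bp
  wrap: 7710 − 6765 + 2476 = 3421 bp
Sorted largest to smallest: 3759, 3421, 530 bp.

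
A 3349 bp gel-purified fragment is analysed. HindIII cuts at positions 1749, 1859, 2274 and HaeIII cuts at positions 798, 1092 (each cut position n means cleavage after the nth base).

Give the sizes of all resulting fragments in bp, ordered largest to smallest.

Combined cut positions (sorted): 798, 1092, 1749, 1859, 2274.
Linear molecule, 5 cuts → 6 fragments:
  798 − 0 = 798 bp
  1092 − 798 = 294 bp
  1749 − 1092 = 657 bp
  1859 − 1749 = 110 bp
  2274 − 1859 = 415 bp
  3349 − 2274 = 1075 bp
Sorted largest to smallest: 1075, 798, 657, 415, 294, 110 bp.

1075, 798, 657, 415, 294, 110 bp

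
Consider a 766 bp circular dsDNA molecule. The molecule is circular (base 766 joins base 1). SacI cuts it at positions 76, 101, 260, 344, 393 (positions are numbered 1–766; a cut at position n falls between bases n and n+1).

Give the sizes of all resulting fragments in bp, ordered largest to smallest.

Circular molecule, 5 cuts → 5 fragments:
  101 − 76 = 25 bp
  260 − 101 = 159 bp
  344 − 260 = 84 bp
  393 − 344 = 49 bp
  wrap: 766 − 393 + 76 = 449 bp
Sorted largest to smallest: 449, 159, 84, 49, 25 bp.

449, 159, 84, 49, 25 bp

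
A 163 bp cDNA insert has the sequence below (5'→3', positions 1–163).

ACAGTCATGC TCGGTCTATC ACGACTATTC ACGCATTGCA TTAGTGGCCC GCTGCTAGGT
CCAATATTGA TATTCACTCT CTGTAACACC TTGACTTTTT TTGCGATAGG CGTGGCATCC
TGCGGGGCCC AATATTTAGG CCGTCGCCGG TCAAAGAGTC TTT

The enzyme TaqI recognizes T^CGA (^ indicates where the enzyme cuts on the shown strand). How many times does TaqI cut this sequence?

0

No occurrence of TCGA is present in the sequence.
TaqI does not cut: 0 sites.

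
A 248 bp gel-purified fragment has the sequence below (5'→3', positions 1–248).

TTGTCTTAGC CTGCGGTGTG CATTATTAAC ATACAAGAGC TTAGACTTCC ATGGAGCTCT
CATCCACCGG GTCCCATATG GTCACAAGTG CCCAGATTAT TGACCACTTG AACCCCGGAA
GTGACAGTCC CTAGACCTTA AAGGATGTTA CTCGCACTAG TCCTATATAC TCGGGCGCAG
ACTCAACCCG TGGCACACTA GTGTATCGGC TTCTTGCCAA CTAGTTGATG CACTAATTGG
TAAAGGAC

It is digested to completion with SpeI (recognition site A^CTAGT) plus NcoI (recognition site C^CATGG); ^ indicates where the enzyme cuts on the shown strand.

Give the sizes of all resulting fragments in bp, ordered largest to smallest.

SpeI sites (ACTAGT) start at positions 156, 197, 220.
SpeI cuts after the first base of each site, so after positions 156, 197, 220.
The NcoI site (CCATGG) starts at position 49.
NcoI cuts after the first base of each site, so after position 49.
Combined cut positions: 49, 156, 197, 220.
Linear molecule, 4 cuts → 5 fragments:
  1–49 → 49 bp
  50–156 → 107 bp
  157–197 → 41 bp
  198–220 → 23 bp
  221–248 → 28 bp
Sorted largest to smallest: 107, 49, 41, 28, 23 bp.

107, 49, 41, 28, 23 bp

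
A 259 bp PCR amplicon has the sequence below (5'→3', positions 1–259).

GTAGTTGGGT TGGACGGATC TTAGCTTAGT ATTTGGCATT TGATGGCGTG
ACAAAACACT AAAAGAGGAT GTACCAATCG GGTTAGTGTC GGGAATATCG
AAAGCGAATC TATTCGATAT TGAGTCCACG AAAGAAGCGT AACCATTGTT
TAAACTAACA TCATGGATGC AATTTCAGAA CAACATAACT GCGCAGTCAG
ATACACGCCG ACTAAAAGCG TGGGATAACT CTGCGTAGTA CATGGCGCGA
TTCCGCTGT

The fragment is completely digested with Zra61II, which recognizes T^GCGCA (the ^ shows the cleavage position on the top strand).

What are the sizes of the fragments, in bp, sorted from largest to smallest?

190, 69 bp

The Zra61II site (TGCGCA) starts at position 190.
Zra61II cuts after the first base of each site, so after position 190.
Linear molecule, 1 cut → 2 fragments:
  1–190 → 190 bp
  191–259 → 69 bp
Sorted largest to smallest: 190, 69 bp.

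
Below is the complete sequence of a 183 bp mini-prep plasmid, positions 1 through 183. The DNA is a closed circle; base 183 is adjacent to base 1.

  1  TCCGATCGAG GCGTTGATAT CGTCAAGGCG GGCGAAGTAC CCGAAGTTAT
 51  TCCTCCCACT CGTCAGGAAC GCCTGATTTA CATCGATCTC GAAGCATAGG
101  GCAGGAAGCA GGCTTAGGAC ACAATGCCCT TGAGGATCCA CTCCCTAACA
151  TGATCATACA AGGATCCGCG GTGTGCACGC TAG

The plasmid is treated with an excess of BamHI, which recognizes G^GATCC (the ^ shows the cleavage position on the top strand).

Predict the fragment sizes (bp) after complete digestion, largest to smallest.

155, 28 bp

BamHI sites (GGATCC) start at positions 134, 162.
BamHI cuts after the first base of each site, so after positions 134, 162.
Circular molecule, 2 cuts → 2 fragments:
  135–162 → 28 bp
  163–183 then 1–134 → 21 + 134 = 155 bp
Sorted largest to smallest: 155, 28 bp.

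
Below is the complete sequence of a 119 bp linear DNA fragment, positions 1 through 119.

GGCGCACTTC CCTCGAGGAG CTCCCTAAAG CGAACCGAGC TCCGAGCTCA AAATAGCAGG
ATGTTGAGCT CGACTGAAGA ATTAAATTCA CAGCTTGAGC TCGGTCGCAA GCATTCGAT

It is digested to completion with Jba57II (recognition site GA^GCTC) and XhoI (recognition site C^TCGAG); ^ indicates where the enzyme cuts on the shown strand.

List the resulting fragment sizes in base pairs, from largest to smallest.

Jba57II sites (GAGCTC) start at positions 18, 37, 44, 66, 97.
Jba57II cuts after base 2 of each site, so after positions 19, 38, 45, 67, 98.
The XhoI site (CTCGAG) starts at position 12.
XhoI cuts after the first base of each site, so after position 12.
Combined cut positions: 12, 19, 38, 45, 67, 98.
Linear molecule, 6 cuts → 7 fragments:
  1–12 → 12 bp
  13–19 → 7 bp
  20–38 → 19 bp
  39–45 → 7 bp
  46–67 → 22 bp
  68–98 → 31 bp
  99–119 → 21 bp
Sorted largest to smallest: 31, 22, 21, 19, 12, 7, 7 bp.

31, 22, 21, 19, 12, 7, 7 bp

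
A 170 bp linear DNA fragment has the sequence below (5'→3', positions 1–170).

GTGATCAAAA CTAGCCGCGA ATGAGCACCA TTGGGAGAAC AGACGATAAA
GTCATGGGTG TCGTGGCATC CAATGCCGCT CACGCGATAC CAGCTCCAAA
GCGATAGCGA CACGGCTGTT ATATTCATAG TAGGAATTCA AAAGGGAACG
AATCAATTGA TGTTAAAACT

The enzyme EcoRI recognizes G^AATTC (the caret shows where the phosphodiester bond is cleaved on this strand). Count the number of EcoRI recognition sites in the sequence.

1

GAATTC occurs starting at position 134.
EcoRI cuts at 1 site.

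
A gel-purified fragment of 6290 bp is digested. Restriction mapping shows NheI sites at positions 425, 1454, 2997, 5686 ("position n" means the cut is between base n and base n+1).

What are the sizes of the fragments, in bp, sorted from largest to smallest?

2689, 1543, 1029, 604, 425 bp

Linear molecule, 4 cuts → 5 fragments:
  425 − 0 = 425 bp
  1454 − 425 = 1029 bp
  2997 − 1454 = 1543 bp
  5686 − 2997 = 2689 bp
  6290 − 5686 = 604 bp
Sorted largest to smallest: 2689, 1543, 1029, 604, 425 bp.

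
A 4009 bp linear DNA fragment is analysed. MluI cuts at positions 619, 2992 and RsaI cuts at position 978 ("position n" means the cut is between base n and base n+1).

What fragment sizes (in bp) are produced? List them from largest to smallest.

2014, 1017, 619, 359 bp

Combined cut positions (sorted): 619, 978, 2992.
Linear molecule, 3 cuts → 4 fragments:
  619 − 0 = 619 bp
  978 − 619 = 359 bp
  2992 − 978 = 2014 bp
  4009 − 2992 = 1017 bp
Sorted largest to smallest: 2014, 1017, 619, 359 bp.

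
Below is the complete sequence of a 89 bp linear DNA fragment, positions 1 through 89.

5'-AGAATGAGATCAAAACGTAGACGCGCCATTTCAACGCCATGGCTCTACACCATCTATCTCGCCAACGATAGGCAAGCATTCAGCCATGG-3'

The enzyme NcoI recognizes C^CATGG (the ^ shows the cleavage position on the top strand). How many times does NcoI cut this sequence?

2

CCATGG occurs starting at positions 37, 84.
NcoI cuts at 2 sites.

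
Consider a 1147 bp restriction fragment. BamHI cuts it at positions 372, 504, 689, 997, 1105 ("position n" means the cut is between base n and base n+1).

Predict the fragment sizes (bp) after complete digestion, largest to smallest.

Linear molecule, 5 cuts → 6 fragments:
  372 − 0 = 372 bp
  504 − 372 = 132 bp
  689 − 504 = 185 bp
  997 − 689 = 308 bp
  1105 − 997 = 108 bp
  1147 − 1105 = 42 bp
Sorted largest to smallest: 372, 308, 185, 132, 108, 42 bp.

372, 308, 185, 132, 108, 42 bp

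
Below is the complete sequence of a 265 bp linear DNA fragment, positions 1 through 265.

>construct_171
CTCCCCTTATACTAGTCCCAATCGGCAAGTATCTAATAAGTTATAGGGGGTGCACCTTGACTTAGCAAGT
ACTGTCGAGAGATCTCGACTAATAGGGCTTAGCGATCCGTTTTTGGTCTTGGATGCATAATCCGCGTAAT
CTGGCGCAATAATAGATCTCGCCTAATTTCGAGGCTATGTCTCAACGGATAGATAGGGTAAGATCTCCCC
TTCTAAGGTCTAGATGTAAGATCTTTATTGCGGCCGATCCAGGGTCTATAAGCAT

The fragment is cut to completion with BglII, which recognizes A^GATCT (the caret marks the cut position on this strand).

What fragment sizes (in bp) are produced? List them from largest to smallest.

80, 74, 47, 36, 28 bp

BglII sites (AGATCT) start at positions 80, 154, 201, 229.
BglII cuts after the first base of each site, so after positions 80, 154, 201, 229.
Linear molecule, 4 cuts → 5 fragments:
  1–80 → 80 bp
  81–154 → 74 bp
  155–201 → 47 bp
  202–229 → 28 bp
  230–265 → 36 bp
Sorted largest to smallest: 80, 74, 47, 36, 28 bp.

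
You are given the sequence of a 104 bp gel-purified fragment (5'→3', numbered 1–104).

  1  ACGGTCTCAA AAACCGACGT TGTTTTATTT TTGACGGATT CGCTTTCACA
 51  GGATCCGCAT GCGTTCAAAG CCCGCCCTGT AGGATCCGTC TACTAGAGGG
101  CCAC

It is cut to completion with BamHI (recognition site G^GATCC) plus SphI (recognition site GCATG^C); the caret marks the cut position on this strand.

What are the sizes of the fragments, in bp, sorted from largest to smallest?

51, 22, 21, 10 bp

BamHI sites (GGATCC) start at positions 51, 82.
BamHI cuts after the first base of each site, so after positions 51, 82.
The SphI site (GCATGC) starts at position 57.
SphI cuts after base 5 of each site (before the last base), so after position 61.
Combined cut positions: 51, 61, 82.
Linear molecule, 3 cuts → 4 fragments:
  1–51 → 51 bp
  52–61 → 10 bp
  62–82 → 21 bp
  83–104 → 22 bp
Sorted largest to smallest: 51, 22, 21, 10 bp.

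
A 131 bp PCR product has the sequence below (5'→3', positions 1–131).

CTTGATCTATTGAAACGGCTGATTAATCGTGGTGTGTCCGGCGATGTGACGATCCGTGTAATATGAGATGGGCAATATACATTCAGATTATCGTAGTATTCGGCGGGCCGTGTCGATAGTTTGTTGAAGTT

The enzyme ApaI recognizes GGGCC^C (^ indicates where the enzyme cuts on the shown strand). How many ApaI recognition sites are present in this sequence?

No occurrence of GGGCCC is present in the sequence.
ApaI does not cut: 0 sites.

0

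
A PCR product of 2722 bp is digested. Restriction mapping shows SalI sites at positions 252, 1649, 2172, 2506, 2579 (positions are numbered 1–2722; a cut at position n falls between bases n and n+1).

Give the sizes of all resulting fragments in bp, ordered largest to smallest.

1397, 523, 334, 252, 143, 73 bp

Linear molecule, 5 cuts → 6 fragments:
  252 − 0 = 252 bp
  1649 − 252 = 1397 bp
  2172 − 1649 = 523 bp
  2506 − 2172 = 334 bp
  2579 − 2506 = 73 bp
  2722 − 2579 = 143 bp
Sorted largest to smallest: 1397, 523, 334, 252, 143, 73 bp.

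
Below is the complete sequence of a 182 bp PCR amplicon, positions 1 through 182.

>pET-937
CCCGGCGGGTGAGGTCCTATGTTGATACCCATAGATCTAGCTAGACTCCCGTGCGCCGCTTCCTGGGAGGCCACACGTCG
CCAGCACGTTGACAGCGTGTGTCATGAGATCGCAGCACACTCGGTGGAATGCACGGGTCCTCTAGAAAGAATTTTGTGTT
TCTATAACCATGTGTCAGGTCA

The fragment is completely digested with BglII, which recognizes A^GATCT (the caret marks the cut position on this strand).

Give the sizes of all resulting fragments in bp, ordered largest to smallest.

149, 33 bp

The BglII site (AGATCT) starts at position 33.
BglII cuts after the first base of each site, so after position 33.
Linear molecule, 1 cut → 2 fragments:
  1–33 → 33 bp
  34–182 → 149 bp
Sorted largest to smallest: 149, 33 bp.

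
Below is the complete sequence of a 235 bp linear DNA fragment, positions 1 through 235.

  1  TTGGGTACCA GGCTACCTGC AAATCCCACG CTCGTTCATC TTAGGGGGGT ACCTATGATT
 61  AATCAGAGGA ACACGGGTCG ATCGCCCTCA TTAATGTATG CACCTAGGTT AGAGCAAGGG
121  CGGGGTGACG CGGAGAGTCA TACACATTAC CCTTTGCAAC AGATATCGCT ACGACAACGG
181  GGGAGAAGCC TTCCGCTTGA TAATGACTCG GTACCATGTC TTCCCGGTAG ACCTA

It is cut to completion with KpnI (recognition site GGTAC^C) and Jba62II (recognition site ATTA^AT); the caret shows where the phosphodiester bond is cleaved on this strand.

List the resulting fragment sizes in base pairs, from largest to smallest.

KpnI sites (GGTACC) start at positions 4, 48, 210.
KpnI cuts after base 5 of each site (before the last base), so after positions 8, 52, 214.
Jba62II sites (ATTAAT) start at positions 58, 90.
Jba62II cuts after base 4 of each site, so after positions 61, 93.
Combined cut positions: 8, 52, 61, 93, 214.
Linear molecule, 5 cuts → 6 fragments:
  1–8 → 8 bp
  9–52 → 44 bp
  53–61 → 9 bp
  62–93 → 32 bp
  94–214 → 121 bp
  215–235 → 21 bp
Sorted largest to smallest: 121, 44, 32, 21, 9, 8 bp.

121, 44, 32, 21, 9, 8 bp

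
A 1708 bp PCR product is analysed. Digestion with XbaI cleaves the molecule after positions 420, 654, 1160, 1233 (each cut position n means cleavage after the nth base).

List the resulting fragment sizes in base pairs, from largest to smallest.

506, 475, 420, 234, 73 bp

Linear molecule, 4 cuts → 5 fragments:
  420 − 0 = 420 bp
  654 − 420 = 234 bp
  1160 − 654 = 506 bp
  1233 − 1160 = 73 bp
  1708 − 1233 = 475 bp
Sorted largest to smallest: 506, 475, 420, 234, 73 bp.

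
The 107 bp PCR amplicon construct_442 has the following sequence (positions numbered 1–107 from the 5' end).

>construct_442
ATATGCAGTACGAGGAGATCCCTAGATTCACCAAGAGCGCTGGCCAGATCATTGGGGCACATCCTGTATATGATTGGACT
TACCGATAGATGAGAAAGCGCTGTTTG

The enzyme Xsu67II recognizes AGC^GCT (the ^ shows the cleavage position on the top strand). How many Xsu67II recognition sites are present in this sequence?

AGCGCT occurs starting at positions 36, 97.
Xsu67II cuts at 2 sites.

2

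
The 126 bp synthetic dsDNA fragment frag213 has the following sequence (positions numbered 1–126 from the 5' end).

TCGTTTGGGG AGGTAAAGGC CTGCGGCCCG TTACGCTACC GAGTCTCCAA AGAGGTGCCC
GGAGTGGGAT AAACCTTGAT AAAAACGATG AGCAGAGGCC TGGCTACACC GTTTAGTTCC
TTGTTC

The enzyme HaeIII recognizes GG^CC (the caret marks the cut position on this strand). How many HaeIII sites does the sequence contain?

3

GGCC occurs starting at positions 18, 25, 97.
HaeIII cuts at 3 sites.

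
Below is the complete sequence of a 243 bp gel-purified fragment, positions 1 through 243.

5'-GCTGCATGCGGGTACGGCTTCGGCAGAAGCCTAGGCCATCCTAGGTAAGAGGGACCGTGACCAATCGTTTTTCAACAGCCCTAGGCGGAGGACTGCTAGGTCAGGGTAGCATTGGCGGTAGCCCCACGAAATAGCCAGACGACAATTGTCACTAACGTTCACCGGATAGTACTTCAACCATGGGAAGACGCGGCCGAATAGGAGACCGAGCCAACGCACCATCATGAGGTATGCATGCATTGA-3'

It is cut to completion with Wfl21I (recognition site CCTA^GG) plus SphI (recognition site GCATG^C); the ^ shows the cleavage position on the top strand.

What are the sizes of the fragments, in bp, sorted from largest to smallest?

154, 40, 25, 10, 8, 6 bp

Wfl21I sites (CCTAGG) start at positions 30, 40, 80.
Wfl21I cuts after base 4 of each site, so after positions 33, 43, 83.
SphI sites (GCATGC) start at positions 4, 233.
SphI cuts after base 5 of each site (before the last base), so after positions 8, 237.
Combined cut positions: 8, 33, 43, 83, 237.
Linear molecule, 5 cuts → 6 fragments:
  1–8 → 8 bp
  9–33 → 25 bp
  34–43 → 10 bp
  44–83 → 40 bp
  84–237 → 154 bp
  238–243 → 6 bp
Sorted largest to smallest: 154, 40, 25, 10, 8, 6 bp.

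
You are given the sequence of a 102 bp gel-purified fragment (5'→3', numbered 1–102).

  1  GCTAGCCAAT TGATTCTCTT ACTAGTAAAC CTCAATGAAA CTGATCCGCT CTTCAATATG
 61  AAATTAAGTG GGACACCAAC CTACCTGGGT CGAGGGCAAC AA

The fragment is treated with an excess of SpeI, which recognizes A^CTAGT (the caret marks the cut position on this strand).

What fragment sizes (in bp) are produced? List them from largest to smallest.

81, 21 bp

The SpeI site (ACTAGT) starts at position 21.
SpeI cuts after the first base of each site, so after position 21.
Linear molecule, 1 cut → 2 fragments:
  1–21 → 21 bp
  22–102 → 81 bp
Sorted largest to smallest: 81, 21 bp.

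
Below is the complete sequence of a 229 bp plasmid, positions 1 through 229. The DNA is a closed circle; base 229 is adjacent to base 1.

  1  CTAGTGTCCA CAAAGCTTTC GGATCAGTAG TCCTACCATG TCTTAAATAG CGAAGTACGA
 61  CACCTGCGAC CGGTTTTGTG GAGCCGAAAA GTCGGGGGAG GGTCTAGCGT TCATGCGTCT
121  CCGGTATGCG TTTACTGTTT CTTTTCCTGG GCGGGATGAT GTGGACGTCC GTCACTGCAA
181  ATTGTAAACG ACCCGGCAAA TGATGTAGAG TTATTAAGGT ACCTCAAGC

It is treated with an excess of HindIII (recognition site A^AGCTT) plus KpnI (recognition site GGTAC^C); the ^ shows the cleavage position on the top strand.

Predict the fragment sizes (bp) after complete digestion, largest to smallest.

209, 20 bp

The HindIII site (AAGCTT) starts at position 13.
HindIII cuts after the first base of each site, so after position 13.
The KpnI site (GGTACC) starts at position 218.
KpnI cuts after base 5 of each site (before the last base), so after position 222.
Combined cut positions: 13, 222.
Circular molecule, 2 cuts → 2 fragments:
  14–222 → 209 bp
  223–229 then 1–13 → 7 + 13 = 20 bp
Sorted largest to smallest: 209, 20 bp.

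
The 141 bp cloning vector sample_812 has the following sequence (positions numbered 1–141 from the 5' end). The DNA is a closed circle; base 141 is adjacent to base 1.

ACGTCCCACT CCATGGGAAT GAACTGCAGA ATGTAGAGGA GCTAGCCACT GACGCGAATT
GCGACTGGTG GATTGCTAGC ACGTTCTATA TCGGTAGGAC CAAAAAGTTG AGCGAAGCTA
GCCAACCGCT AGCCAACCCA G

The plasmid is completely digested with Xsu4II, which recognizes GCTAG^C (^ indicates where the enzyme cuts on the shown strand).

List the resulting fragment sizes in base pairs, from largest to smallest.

54, 42, 34, 11 bp

Xsu4II sites (GCTAGC) start at positions 41, 75, 117, 128.
Xsu4II cuts after base 5 of each site (before the last base), so after positions 45, 79, 121, 132.
Circular molecule, 4 cuts → 4 fragments:
  46–79 → 34 bp
  80–121 → 42 bp
  122–132 → 11 bp
  133–141 then 1–45 → 9 + 45 = 54 bp
Sorted largest to smallest: 54, 42, 34, 11 bp.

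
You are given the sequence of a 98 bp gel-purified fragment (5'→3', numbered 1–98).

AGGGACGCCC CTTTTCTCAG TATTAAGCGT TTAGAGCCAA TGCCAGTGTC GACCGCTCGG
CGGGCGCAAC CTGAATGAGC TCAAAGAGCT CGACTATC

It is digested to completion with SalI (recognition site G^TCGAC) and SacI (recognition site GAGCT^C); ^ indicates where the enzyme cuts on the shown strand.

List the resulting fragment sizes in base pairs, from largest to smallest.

48, 33, 9, 8 bp

The SalI site (GTCGAC) starts at position 48.
SalI cuts after the first base of each site, so after position 48.
SacI sites (GAGCTC) start at positions 77, 86.
SacI cuts after base 5 of each site (before the last base), so after positions 81, 90.
Combined cut positions: 48, 81, 90.
Linear molecule, 3 cuts → 4 fragments:
  1–48 → 48 bp
  49–81 → 33 bp
  82–90 → 9 bp
  91–98 → 8 bp
Sorted largest to smallest: 48, 33, 9, 8 bp.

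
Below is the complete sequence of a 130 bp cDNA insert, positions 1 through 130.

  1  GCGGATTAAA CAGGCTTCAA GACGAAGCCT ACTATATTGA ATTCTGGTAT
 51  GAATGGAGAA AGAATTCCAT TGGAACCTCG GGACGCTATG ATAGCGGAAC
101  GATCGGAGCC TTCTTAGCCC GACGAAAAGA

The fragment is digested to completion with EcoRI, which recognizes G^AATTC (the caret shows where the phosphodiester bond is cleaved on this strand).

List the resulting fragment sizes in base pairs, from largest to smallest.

68, 39, 23 bp

EcoRI sites (GAATTC) start at positions 39, 62.
EcoRI cuts after the first base of each site, so after positions 39, 62.
Linear molecule, 2 cuts → 3 fragments:
  1–39 → 39 bp
  40–62 → 23 bp
  63–130 → 68 bp
Sorted largest to smallest: 68, 39, 23 bp.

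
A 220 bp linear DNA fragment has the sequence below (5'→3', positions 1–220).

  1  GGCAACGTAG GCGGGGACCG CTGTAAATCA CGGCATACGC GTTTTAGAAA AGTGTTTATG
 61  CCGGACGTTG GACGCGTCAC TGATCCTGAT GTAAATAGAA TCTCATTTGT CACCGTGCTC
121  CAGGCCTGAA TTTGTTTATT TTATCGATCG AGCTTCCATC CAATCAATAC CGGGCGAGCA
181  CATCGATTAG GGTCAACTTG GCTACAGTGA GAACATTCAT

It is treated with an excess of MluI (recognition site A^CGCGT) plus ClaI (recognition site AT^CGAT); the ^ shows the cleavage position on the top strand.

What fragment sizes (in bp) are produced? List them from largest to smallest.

MluI sites (ACGCGT) start at positions 37, 72.
MluI cuts after the first base of each site, so after positions 37, 72.
ClaI sites (ATCGAT) start at positions 143, 182.
ClaI cuts after base 2 of each site, so after positions 144, 183.
Combined cut positions: 37, 72, 144, 183.
Linear molecule, 4 cuts → 5 fragments:
  1–37 → 37 bp
  38–72 → 35 bp
  73–144 → 72 bp
  145–183 → 39 bp
  184–220 → 37 bp
Sorted largest to smallest: 72, 39, 37, 37, 35 bp.

72, 39, 37, 37, 35 bp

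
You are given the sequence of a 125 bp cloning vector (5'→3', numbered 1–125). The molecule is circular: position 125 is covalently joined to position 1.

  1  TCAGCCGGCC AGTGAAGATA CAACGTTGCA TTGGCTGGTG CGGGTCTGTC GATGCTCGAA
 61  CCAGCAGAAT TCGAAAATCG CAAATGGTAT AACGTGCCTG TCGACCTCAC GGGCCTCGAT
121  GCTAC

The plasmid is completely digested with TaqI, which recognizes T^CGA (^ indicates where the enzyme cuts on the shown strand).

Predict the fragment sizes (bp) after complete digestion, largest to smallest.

58, 30, 15, 15, 7 bp

TaqI sites (TCGA) start at positions 49, 56, 71, 101, 116.
TaqI cuts after the first base of each site, so after positions 49, 56, 71, 101, 116.
Circular molecule, 5 cuts → 5 fragments:
  50–56 → 7 bp
  57–71 → 15 bp
  72–101 → 30 bp
  102–116 → 15 bp
  117–125 then 1–49 → 9 + 49 = 58 bp
Sorted largest to smallest: 58, 30, 15, 15, 7 bp.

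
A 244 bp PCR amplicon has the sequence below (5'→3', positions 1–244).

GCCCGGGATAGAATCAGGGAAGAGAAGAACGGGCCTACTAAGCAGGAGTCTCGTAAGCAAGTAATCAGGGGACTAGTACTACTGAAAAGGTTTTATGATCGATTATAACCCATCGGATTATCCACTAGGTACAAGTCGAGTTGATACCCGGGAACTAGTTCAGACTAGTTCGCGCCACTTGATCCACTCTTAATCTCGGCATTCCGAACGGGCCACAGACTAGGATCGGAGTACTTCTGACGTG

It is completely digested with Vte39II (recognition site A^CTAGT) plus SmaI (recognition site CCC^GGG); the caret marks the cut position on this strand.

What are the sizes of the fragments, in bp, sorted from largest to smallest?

80, 77, 68, 10, 5, 4 bp

Vte39II sites (ACTAGT) start at positions 72, 154, 164.
Vte39II cuts after the first base of each site, so after positions 72, 154, 164.
SmaI sites (CCCGGG) start at positions 2, 147.
SmaI cuts after base 3 of each site, so after positions 4, 149.
Combined cut positions: 4, 72, 149, 154, 164.
Linear molecule, 5 cuts → 6 fragments:
  1–4 → 4 bp
  5–72 → 68 bp
  73–149 → 77 bp
  150–154 → 5 bp
  155–164 → 10 bp
  165–244 → 80 bp
Sorted largest to smallest: 80, 77, 68, 10, 5, 4 bp.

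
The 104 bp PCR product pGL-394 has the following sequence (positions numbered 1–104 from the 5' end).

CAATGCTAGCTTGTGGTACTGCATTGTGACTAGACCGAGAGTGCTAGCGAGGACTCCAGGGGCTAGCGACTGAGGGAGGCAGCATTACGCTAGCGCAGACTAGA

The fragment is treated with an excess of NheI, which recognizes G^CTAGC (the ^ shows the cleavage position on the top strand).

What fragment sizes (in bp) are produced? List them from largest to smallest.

NheI sites (GCTAGC) start at positions 5, 43, 62, 89.
NheI cuts after the first base of each site, so after positions 5, 43, 62, 89.
Linear molecule, 4 cuts → 5 fragments:
  1–5 → 5 bp
  6–43 → 38 bp
  44–62 → 19 bp
  63–89 → 27 bp
  90–104 → 15 bp
Sorted largest to smallest: 38, 27, 19, 15, 5 bp.

38, 27, 19, 15, 5 bp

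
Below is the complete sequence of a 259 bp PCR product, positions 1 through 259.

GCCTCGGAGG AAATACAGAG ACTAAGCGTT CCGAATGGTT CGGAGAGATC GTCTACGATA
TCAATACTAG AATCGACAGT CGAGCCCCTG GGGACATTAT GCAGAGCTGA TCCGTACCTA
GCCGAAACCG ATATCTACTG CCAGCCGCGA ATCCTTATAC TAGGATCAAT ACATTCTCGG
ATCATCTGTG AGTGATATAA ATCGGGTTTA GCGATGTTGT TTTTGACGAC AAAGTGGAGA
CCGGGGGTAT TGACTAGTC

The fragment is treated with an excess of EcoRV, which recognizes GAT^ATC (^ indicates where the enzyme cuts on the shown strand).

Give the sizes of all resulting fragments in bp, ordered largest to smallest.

EcoRV sites (GATATC) start at positions 57, 130.
EcoRV cuts after base 3 of each site, so after positions 59, 132.
Linear molecule, 2 cuts → 3 fragments:
  1–59 → 59 bp
  60–132 → 73 bp
  133–259 → 127 bp
Sorted largest to smallest: 127, 73, 59 bp.

127, 73, 59 bp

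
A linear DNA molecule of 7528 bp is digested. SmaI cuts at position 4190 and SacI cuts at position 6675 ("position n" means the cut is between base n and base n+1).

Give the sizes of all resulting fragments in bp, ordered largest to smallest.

Combined cut positions (sorted): 4190, 6675.
Linear molecule, 2 cuts → 3 fragments:
  4190 − 0 = 4190 bp
  6675 − 4190 = 2485 bp
  7528 − 6675 = 853 bp
Sorted largest to smallest: 4190, 2485, 853 bp.

4190, 2485, 853 bp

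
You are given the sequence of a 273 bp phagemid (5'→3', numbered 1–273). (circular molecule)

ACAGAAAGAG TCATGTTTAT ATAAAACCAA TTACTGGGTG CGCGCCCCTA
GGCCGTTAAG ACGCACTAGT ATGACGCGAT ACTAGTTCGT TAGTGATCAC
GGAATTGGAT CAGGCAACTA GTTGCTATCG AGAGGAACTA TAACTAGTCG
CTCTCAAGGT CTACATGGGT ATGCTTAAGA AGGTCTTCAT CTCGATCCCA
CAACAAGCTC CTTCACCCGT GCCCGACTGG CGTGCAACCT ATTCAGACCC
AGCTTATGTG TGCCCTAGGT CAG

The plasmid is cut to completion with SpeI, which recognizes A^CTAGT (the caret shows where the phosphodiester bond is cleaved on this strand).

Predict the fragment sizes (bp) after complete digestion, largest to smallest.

195, 36, 26, 16 bp

SpeI sites (ACTAGT) start at positions 65, 81, 117, 143.
SpeI cuts after the first base of each site, so after positions 65, 81, 117, 143.
Circular molecule, 4 cuts → 4 fragments:
  66–81 → 16 bp
  82–117 → 36 bp
  118–143 → 26 bp
  144–273 then 1–65 → 130 + 65 = 195 bp
Sorted largest to smallest: 195, 36, 26, 16 bp.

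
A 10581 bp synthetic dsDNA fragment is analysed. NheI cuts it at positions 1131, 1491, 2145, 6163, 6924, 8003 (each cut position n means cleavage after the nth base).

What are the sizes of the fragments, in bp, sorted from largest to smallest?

Linear molecule, 6 cuts → 7 fragments:
  1131 − 0 = 1131 bp
  1491 − 1131 = 360 bp
  2145 − 1491 = 654 bp
  6163 − 2145 = 4018 bp
  6924 − 6163 = 761 bp
  8003 − 6924 = 1079 bp
  10581 − 8003 = 2578 bp
Sorted largest to smallest: 4018, 2578, 1131, 1079, 761, 654, 360 bp.

4018, 2578, 1131, 1079, 761, 654, 360 bp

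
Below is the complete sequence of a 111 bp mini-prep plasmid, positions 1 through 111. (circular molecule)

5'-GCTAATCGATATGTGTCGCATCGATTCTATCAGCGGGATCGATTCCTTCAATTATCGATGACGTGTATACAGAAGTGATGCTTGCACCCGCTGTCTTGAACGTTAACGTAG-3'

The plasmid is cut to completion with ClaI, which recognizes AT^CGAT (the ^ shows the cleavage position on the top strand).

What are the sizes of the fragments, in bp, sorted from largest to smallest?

ClaI sites (ATCGAT) start at positions 5, 20, 38, 54.
ClaI cuts after base 2 of each site, so after positions 6, 21, 39, 55.
Circular molecule, 4 cuts → 4 fragments:
  7–21 → 15 bp
  22–39 → 18 bp
  40–55 → 16 bp
  56–111 then 1–6 → 56 + 6 = 62 bp
Sorted largest to smallest: 62, 18, 16, 15 bp.

62, 18, 16, 15 bp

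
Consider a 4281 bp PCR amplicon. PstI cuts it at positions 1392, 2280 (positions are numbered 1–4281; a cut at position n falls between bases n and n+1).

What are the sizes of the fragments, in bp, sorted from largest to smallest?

2001, 1392, 888 bp

Linear molecule, 2 cuts → 3 fragments:
  1392 − 0 = 1392 bp
  2280 − 1392 = 888 bp
  4281 − 2280 = 2001 bp
Sorted largest to smallest: 2001, 1392, 888 bp.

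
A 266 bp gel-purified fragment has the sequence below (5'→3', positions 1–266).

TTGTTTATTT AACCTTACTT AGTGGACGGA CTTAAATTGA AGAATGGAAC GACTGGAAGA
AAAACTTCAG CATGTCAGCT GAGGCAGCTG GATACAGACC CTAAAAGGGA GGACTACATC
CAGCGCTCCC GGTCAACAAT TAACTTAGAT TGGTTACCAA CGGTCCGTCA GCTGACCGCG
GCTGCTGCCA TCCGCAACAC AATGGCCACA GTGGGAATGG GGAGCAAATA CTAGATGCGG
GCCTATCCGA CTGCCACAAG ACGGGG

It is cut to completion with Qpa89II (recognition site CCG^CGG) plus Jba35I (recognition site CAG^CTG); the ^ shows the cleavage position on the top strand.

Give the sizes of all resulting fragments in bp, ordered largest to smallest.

The Qpa89II site (CCGCGG) starts at position 176.
Qpa89II cuts after base 3 of each site, so after position 178.
Jba35I sites (CAGCTG) start at positions 76, 85, 169.
Jba35I cuts after base 3 of each site, so after positions 78, 87, 171.
Combined cut positions: 78, 87, 171, 178.
Linear molecule, 4 cuts → 5 fragments:
  1–78 → 78 bp
  79–87 → 9 bp
  88–171 → 84 bp
  172–178 → 7 bp
  179–266 → 88 bp
Sorted largest to smallest: 88, 84, 78, 9, 7 bp.

88, 84, 78, 9, 7 bp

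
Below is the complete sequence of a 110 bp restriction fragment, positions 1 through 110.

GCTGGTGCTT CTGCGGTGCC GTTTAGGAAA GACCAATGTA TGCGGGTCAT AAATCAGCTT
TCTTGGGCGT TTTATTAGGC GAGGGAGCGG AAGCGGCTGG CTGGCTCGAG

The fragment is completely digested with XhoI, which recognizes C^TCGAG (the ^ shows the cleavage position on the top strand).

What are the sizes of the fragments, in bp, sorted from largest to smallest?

The XhoI site (CTCGAG) starts at position 105.
XhoI cuts after the first base of each site, so after position 105.
Linear molecule, 1 cut → 2 fragments:
  1–105 → 105 bp
  106–110 → 5 bp
Sorted largest to smallest: 105, 5 bp.

105, 5 bp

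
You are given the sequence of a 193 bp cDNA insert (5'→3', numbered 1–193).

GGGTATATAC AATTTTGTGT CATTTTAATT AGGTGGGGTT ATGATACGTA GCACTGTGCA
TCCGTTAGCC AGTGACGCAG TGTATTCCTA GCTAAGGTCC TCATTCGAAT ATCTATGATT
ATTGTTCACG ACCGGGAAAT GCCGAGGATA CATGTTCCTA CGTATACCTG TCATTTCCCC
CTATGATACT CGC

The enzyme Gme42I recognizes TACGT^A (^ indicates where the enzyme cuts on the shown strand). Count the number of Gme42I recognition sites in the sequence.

2

TACGTA occurs starting at positions 45, 159.
Gme42I cuts at 2 sites.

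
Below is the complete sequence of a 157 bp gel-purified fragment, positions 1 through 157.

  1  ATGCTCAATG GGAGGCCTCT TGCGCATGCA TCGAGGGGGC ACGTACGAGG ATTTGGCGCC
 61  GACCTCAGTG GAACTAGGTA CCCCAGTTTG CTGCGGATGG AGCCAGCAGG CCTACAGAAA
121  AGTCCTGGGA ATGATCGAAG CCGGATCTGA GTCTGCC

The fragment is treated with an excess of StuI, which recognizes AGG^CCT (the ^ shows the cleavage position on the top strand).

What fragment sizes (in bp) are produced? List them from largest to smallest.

95, 47, 15 bp

StuI sites (AGGCCT) start at positions 13, 108.
StuI cuts after base 3 of each site, so after positions 15, 110.
Linear molecule, 2 cuts → 3 fragments:
  1–15 → 15 bp
  16–110 → 95 bp
  111–157 → 47 bp
Sorted largest to smallest: 95, 47, 15 bp.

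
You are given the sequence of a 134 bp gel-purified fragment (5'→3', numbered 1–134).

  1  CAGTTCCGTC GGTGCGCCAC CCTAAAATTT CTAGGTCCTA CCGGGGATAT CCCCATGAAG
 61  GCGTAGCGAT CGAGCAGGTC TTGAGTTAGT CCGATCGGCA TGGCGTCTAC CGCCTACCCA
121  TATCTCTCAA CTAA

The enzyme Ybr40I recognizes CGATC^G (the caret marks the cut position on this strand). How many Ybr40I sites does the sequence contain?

CGATCG occurs starting at positions 67, 92.
Ybr40I cuts at 2 sites.

2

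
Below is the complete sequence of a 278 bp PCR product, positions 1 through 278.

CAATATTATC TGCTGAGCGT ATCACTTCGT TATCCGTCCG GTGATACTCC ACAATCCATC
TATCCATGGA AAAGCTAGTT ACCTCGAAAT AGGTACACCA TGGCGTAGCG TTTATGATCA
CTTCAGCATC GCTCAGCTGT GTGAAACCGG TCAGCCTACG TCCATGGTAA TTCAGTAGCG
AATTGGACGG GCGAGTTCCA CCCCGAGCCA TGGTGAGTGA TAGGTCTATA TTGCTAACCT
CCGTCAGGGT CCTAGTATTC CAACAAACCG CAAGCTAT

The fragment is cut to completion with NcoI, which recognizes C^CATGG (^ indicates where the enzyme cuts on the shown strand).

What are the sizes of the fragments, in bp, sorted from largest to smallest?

NcoI sites (CCATGG) start at positions 64, 98, 162, 208.
NcoI cuts after the first base of each site, so after positions 64, 98, 162, 208.
Linear molecule, 4 cuts → 5 fragments:
  1–64 → 64 bp
  65–98 → 34 bp
  99–162 → 64 bp
  163–208 → 46 bp
  209–278 → 70 bp
Sorted largest to smallest: 70, 64, 64, 46, 34 bp.

70, 64, 64, 46, 34 bp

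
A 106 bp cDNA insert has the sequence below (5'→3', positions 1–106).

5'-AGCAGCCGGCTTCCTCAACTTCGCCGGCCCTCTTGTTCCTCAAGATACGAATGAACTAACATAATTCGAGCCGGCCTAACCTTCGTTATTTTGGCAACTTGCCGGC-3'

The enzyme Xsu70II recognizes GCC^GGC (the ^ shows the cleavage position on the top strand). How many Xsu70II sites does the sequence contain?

GCCGGC occurs starting at positions 5, 23, 70, 101.
Xsu70II cuts at 4 sites.

4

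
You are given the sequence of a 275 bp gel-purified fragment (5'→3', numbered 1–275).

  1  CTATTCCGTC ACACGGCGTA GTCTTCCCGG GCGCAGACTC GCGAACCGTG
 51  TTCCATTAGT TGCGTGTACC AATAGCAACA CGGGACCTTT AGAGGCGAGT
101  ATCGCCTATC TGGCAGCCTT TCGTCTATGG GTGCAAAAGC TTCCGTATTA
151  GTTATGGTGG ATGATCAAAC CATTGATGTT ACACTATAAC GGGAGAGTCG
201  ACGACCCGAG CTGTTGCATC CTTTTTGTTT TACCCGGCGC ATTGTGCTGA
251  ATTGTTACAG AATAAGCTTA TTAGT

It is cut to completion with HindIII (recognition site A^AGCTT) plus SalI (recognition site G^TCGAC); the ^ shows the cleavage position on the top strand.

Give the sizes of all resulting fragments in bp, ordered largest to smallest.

HindIII sites (AAGCTT) start at positions 137, 264.
HindIII cuts after the first base of each site, so after positions 137, 264.
The SalI site (GTCGAC) starts at position 197.
SalI cuts after the first base of each site, so after position 197.
Combined cut positions: 137, 197, 264.
Linear molecule, 3 cuts → 4 fragments:
  1–137 → 137 bp
  138–197 → 60 bp
  198–264 → 67 bp
  265–275 → 11 bp
Sorted largest to smallest: 137, 67, 60, 11 bp.

137, 67, 60, 11 bp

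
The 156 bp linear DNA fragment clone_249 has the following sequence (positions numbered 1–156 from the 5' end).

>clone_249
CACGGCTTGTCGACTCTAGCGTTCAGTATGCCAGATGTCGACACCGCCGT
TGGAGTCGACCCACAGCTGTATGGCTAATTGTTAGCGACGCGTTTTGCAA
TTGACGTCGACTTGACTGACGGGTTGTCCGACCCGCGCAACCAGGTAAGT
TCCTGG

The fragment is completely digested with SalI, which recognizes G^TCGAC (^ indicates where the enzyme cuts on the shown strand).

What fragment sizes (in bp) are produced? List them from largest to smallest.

SalI sites (GTCGAC) start at positions 9, 37, 55, 106.
SalI cuts after the first base of each site, so after positions 9, 37, 55, 106.
Linear molecule, 4 cuts → 5 fragments:
  1–9 → 9 bp
  10–37 → 28 bp
  38–55 → 18 bp
  56–106 → 51 bp
  107–156 → 50 bp
Sorted largest to smallest: 51, 50, 28, 18, 9 bp.

51, 50, 28, 18, 9 bp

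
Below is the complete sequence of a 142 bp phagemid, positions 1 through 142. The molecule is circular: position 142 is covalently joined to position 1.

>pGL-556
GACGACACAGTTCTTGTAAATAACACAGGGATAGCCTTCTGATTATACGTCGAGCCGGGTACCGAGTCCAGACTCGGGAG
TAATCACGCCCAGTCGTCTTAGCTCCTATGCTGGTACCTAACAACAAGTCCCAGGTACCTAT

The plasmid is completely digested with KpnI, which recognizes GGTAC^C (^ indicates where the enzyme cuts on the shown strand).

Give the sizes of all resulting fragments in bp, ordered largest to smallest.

66, 55, 21 bp

KpnI sites (GGTACC) start at positions 58, 113, 134.
KpnI cuts after base 5 of each site (before the last base), so after positions 62, 117, 138.
Circular molecule, 3 cuts → 3 fragments:
  63–117 → 55 bp
  118–138 → 21 bp
  139–142 then 1–62 → 4 + 62 = 66 bp
Sorted largest to smallest: 66, 55, 21 bp.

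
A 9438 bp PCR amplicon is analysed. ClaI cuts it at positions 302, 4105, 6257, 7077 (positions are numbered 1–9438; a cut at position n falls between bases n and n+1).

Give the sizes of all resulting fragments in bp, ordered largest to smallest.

Linear molecule, 4 cuts → 5 fragments:
  302 − 0 = 302 bp
  4105 − 302 = 3803 bp
  6257 − 4105 = 2152 bp
  7077 − 6257 = 820 bp
  9438 − 7077 = 2361 bp
Sorted largest to smallest: 3803, 2361, 2152, 820, 302 bp.

3803, 2361, 2152, 820, 302 bp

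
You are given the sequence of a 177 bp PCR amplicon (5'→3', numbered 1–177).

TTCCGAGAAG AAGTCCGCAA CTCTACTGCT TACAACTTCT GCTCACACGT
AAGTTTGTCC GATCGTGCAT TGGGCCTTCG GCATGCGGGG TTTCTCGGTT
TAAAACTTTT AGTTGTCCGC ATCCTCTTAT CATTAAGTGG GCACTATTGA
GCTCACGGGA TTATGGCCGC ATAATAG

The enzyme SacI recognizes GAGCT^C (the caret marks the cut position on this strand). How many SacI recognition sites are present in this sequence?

GAGCTC occurs starting at position 149.
SacI cuts at 1 site.

1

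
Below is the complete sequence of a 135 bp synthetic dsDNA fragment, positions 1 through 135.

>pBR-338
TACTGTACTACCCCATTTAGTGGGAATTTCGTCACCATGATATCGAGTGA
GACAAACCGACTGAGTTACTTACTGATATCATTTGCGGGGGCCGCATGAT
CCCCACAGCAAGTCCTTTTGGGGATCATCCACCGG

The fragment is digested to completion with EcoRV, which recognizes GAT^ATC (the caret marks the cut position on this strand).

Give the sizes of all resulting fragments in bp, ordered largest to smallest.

EcoRV sites (GATATC) start at positions 39, 75.
EcoRV cuts after base 3 of each site, so after positions 41, 77.
Linear molecule, 2 cuts → 3 fragments:
  1–41 → 41 bp
  42–77 → 36 bp
  78–135 → 58 bp
Sorted largest to smallest: 58, 41, 36 bp.

58, 41, 36 bp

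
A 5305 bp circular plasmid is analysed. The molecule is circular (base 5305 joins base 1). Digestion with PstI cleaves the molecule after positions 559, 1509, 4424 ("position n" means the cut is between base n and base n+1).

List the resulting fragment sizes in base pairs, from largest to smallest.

Circular molecule, 3 cuts → 3 fragments:
  1509 − 559 = 950 bp
  4424 − 1509 = 2915 bp
  wrap: 5305 − 4424 + 559 = 1440 bp
Sorted largest to smallest: 2915, 1440, 950 bp.

2915, 1440, 950 bp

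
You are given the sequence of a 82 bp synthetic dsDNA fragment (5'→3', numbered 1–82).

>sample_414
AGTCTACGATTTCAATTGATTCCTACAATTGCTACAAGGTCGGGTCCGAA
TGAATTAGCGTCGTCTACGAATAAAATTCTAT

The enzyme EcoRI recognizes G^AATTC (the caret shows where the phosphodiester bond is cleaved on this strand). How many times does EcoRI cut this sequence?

No occurrence of GAATTC is present in the sequence.
EcoRI does not cut: 0 sites.

0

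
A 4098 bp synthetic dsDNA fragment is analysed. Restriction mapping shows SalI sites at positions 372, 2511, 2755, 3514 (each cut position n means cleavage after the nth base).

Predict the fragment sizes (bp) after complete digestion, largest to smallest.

Linear molecule, 4 cuts → 5 fragments:
  372 − 0 = 372 bp
  2511 − 372 = 2139 bp
  2755 − 2511 = 244 bp
  3514 − 2755 = 759 bp
  4098 − 3514 = 584 bp
Sorted largest to smallest: 2139, 759, 584, 372, 244 bp.

2139, 759, 584, 372, 244 bp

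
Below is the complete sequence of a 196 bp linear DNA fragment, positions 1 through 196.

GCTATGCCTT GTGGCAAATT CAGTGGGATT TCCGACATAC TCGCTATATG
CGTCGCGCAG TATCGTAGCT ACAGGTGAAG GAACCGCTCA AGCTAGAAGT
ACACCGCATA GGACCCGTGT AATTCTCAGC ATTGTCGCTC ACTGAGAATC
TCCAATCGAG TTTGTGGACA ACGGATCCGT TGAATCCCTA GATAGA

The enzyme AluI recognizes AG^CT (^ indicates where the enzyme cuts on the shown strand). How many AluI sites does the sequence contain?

2

AGCT occurs starting at positions 67, 91.
AluI cuts at 2 sites.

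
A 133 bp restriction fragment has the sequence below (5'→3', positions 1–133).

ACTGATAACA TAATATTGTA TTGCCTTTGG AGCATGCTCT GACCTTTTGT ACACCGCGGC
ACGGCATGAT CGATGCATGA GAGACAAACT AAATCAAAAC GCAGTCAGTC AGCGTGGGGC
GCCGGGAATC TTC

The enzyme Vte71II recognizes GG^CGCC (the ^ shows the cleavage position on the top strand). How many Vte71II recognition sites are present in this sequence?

1

GGCGCC occurs starting at position 118.
Vte71II cuts at 1 site.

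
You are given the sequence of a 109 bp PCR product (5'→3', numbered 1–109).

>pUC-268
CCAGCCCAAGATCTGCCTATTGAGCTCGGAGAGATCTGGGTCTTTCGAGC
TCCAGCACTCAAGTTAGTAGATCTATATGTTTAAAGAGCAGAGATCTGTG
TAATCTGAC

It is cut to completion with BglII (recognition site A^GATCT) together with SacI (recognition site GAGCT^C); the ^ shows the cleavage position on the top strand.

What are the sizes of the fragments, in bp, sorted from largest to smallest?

BglII sites (AGATCT) start at positions 9, 32, 69, 92.
BglII cuts after the first base of each site, so after positions 9, 32, 69, 92.
SacI sites (GAGCTC) start at positions 22, 47.
SacI cuts after base 5 of each site (before the last base), so after positions 26, 51.
Combined cut positions: 9, 26, 32, 51, 69, 92.
Linear molecule, 6 cuts → 7 fragments:
  1–9 → 9 bp
  10–26 → 17 bp
  27–32 → 6 bp
  33–51 → 19 bp
  52–69 → 18 bp
  70–92 → 23 bp
  93–109 → 17 bp
Sorted largest to smallest: 23, 19, 18, 17, 17, 9, 6 bp.

23, 19, 18, 17, 17, 9, 6 bp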